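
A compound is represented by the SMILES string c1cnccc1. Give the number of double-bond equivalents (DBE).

4

Molecular formula: C5H5N.
DoU = (2C + 2 + N − H − X) / 2, where X is the halogen count and O/S are ignored.
    = (2·5 + 2 + 1 − 5 − 0) / 2 = 8 / 2 = 4.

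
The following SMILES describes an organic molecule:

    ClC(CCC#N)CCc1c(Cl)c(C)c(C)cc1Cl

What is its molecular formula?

Walk through each heavy atom and fill implicit hydrogens from standard valence (C 4, N 3, O 2, S 2, halogen 1); for lowercase aromatic atoms, an aromatic c carries 1 H when it has two neighbours and 0 H with three, and aromatic n carries 0 H:
  atom 1: Cl (halogen, monovalent) → 0 H
  atom 2: C, bond orders sum to 3 (valence 4) → 1 H
  atom 3: C, bond orders sum to 2 (valence 4) → 2 H
  atom 4: C, bond orders sum to 2 (valence 4) → 2 H
  atom 5: C, bond orders sum to 4 (valence 4) → 0 H
  atom 6: N, bond orders sum to 3 (valence 3) → 0 H
  atom 7: C, bond orders sum to 2 (valence 4) → 2 H
  atom 8: C, bond orders sum to 2 (valence 4) → 2 H
  atom 9: aromatic c, 3 neighbours → 0 H
  atom 10: aromatic c, 3 neighbours → 0 H
  atom 11: Cl (halogen, monovalent) → 0 H
  atom 12: aromatic c, 3 neighbours → 0 H
  atom 13: C, bond orders sum to 1 (valence 4) → 3 H
  atom 14: aromatic c, 3 neighbours → 0 H
  atom 15: C, bond orders sum to 1 (valence 4) → 3 H
  atom 16: aromatic c, 2 neighbours → 1 H
  atom 17: aromatic c, 3 neighbours → 0 H
  atom 18: Cl (halogen, monovalent) → 0 H
Totals → C:14, H:16, Cl:3, N:1.
In Hill order: C14H16Cl3N.

C14H16Cl3N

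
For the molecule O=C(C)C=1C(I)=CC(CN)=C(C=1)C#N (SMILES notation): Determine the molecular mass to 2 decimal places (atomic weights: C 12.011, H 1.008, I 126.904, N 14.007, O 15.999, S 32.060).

First, the molecular formula is C10H9IN2O (counting implicit H from valence).
  C: 10 × 12.011 = 120.110
  H: 9 × 1.008 = 9.072
  I: 1 × 126.904 = 126.904
  N: 2 × 14.007 = 28.014
  O: 1 × 15.999 = 15.999
Sum: 10×12.011 + 9×1.008 + 1×126.904 + 2×14.007 + 1×15.999 = 300.099 → 300.10 g/mol.

300.10 g/mol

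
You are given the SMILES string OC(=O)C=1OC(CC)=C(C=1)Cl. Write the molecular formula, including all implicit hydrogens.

C7H7ClO3

Walk through each heavy atom and fill implicit hydrogens from standard valence (C 4, N 3, O 2, S 2, halogen 1):
  atom 1: O, bond orders sum to 1 (valence 2) → 1 H
  atom 2: C, bond orders sum to 4 (valence 4) → 0 H
  atom 3: O, bond orders sum to 2 (valence 2) → 0 H
  atom 4: C, bond orders sum to 4 (valence 4) → 0 H
  atom 5: O, bond orders sum to 2 (valence 2) → 0 H
  atom 6: C, bond orders sum to 4 (valence 4) → 0 H
  atom 7: C, bond orders sum to 2 (valence 4) → 2 H
  atom 8: C, bond orders sum to 1 (valence 4) → 3 H
  atom 9: C, bond orders sum to 4 (valence 4) → 0 H
  atom 10: C, bond orders sum to 3 (valence 4) → 1 H
  atom 11: Cl (halogen, monovalent) → 0 H
Totals → C:7, H:7, Cl:1, O:3.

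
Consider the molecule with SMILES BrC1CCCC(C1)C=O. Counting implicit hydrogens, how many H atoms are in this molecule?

Walk through each heavy atom and fill implicit hydrogens from standard valence (C 4, N 3, O 2, S 2, halogen 1):
  atom 1: Br (halogen, monovalent) → 0 H
  atom 2: C, bond orders sum to 3 (valence 4) → 1 H
  atom 3: C, bond orders sum to 2 (valence 4) → 2 H
  atom 4: C, bond orders sum to 2 (valence 4) → 2 H
  atom 5: C, bond orders sum to 2 (valence 4) → 2 H
  atom 6: C, bond orders sum to 3 (valence 4) → 1 H
  atom 7: C, bond orders sum to 2 (valence 4) → 2 H
  atom 8: C, bond orders sum to 3 (valence 4) → 1 H
  atom 9: O, bond orders sum to 2 (valence 2) → 0 H
Total hydrogens: 11.

11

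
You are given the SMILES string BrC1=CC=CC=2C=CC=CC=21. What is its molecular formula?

C10H7Br

Walk through each heavy atom and fill implicit hydrogens from standard valence (C 4, N 3, O 2, S 2, halogen 1):
  atom 1: Br (halogen, monovalent) → 0 H
  atom 2: C, bond orders sum to 4 (valence 4) → 0 H
  atom 3: C, bond orders sum to 3 (valence 4) → 1 H
  atom 4: C, bond orders sum to 3 (valence 4) → 1 H
  atom 5: C, bond orders sum to 3 (valence 4) → 1 H
  atom 6: C, bond orders sum to 4 (valence 4) → 0 H
  atom 7: C, bond orders sum to 3 (valence 4) → 1 H
  atom 8: C, bond orders sum to 3 (valence 4) → 1 H
  atom 9: C, bond orders sum to 3 (valence 4) → 1 H
  atom 10: C, bond orders sum to 3 (valence 4) → 1 H
  atom 11: C, bond orders sum to 4 (valence 4) → 0 H
Totals → C:10, H:7, Br:1.
In Hill order: C10H7Br.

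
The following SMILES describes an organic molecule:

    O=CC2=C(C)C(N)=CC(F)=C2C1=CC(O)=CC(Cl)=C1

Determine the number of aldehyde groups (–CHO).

The aldehyde motif appears at heavy-atom position 2 in the SMILES.
Other groups present: 1 hydroxyl, 1 primary amine.
Aldehyde count: 1.

1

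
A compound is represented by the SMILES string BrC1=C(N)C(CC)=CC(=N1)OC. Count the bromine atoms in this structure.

1

Scan the SMILES for Br atoms (remember two-letter symbols like Cl and Br are single atoms).
Bromine count: 1.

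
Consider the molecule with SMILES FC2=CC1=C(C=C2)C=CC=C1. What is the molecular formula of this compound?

Walk through each heavy atom and fill implicit hydrogens from standard valence (C 4, N 3, O 2, S 2, halogen 1):
  atom 1: F (halogen, monovalent) → 0 H
  atom 2: C, bond orders sum to 4 (valence 4) → 0 H
  atom 3: C, bond orders sum to 3 (valence 4) → 1 H
  atom 4: C, bond orders sum to 4 (valence 4) → 0 H
  atom 5: C, bond orders sum to 4 (valence 4) → 0 H
  atom 6: C, bond orders sum to 3 (valence 4) → 1 H
  atom 7: C, bond orders sum to 3 (valence 4) → 1 H
  atom 8: C, bond orders sum to 3 (valence 4) → 1 H
  atom 9: C, bond orders sum to 3 (valence 4) → 1 H
  atom 10: C, bond orders sum to 3 (valence 4) → 1 H
  atom 11: C, bond orders sum to 3 (valence 4) → 1 H
Totals → C:10, H:7, F:1.

C10H7F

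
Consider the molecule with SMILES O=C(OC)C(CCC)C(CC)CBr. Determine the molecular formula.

Walk through each heavy atom and fill implicit hydrogens from standard valence (C 4, N 3, O 2, S 2, halogen 1):
  atom 1: O, bond orders sum to 2 (valence 2) → 0 H
  atom 2: C, bond orders sum to 4 (valence 4) → 0 H
  atom 3: O, bond orders sum to 2 (valence 2) → 0 H
  atom 4: C, bond orders sum to 1 (valence 4) → 3 H
  atom 5: C, bond orders sum to 3 (valence 4) → 1 H
  atom 6: C, bond orders sum to 2 (valence 4) → 2 H
  atom 7: C, bond orders sum to 2 (valence 4) → 2 H
  atom 8: C, bond orders sum to 1 (valence 4) → 3 H
  atom 9: C, bond orders sum to 3 (valence 4) → 1 H
  atom 10: C, bond orders sum to 2 (valence 4) → 2 H
  atom 11: C, bond orders sum to 1 (valence 4) → 3 H
  atom 12: C, bond orders sum to 2 (valence 4) → 2 H
  atom 13: Br (halogen, monovalent) → 0 H
Totals → C:10, H:19, Br:1, O:2.

C10H19BrO2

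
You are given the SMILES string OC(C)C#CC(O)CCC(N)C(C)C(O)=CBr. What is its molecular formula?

Walk through each heavy atom and fill implicit hydrogens from standard valence (C 4, N 3, O 2, S 2, halogen 1):
  atom 1: O, bond orders sum to 1 (valence 2) → 1 H
  atom 2: C, bond orders sum to 3 (valence 4) → 1 H
  atom 3: C, bond orders sum to 1 (valence 4) → 3 H
  atom 4: C, bond orders sum to 4 (valence 4) → 0 H
  atom 5: C, bond orders sum to 4 (valence 4) → 0 H
  atom 6: C, bond orders sum to 3 (valence 4) → 1 H
  atom 7: O, bond orders sum to 1 (valence 2) → 1 H
  atom 8: C, bond orders sum to 2 (valence 4) → 2 H
  atom 9: C, bond orders sum to 2 (valence 4) → 2 H
  atom 10: C, bond orders sum to 3 (valence 4) → 1 H
  atom 11: N, bond orders sum to 1 (valence 3) → 2 H
  atom 12: C, bond orders sum to 3 (valence 4) → 1 H
  atom 13: C, bond orders sum to 1 (valence 4) → 3 H
  atom 14: C, bond orders sum to 4 (valence 4) → 0 H
  atom 15: O, bond orders sum to 1 (valence 2) → 1 H
  atom 16: C, bond orders sum to 3 (valence 4) → 1 H
  atom 17: Br (halogen, monovalent) → 0 H
Totals → C:12, H:20, Br:1, N:1, O:3.
In Hill order: C12H20BrNO3.

C12H20BrNO3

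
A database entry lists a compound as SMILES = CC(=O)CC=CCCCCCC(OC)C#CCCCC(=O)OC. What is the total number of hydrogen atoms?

30

Walk through each heavy atom and fill implicit hydrogens from standard valence (C 4, N 3, O 2, S 2, halogen 1):
  atom 1: C, bond orders sum to 1 (valence 4) → 3 H
  atom 2: C, bond orders sum to 4 (valence 4) → 0 H
  atom 3: O, bond orders sum to 2 (valence 2) → 0 H
  atom 4: C, bond orders sum to 2 (valence 4) → 2 H
  atom 5: C, bond orders sum to 3 (valence 4) → 1 H
  atom 6: C, bond orders sum to 3 (valence 4) → 1 H
  atom 7: C, bond orders sum to 2 (valence 4) → 2 H
  atom 8: C, bond orders sum to 2 (valence 4) → 2 H
  atom 9: C, bond orders sum to 2 (valence 4) → 2 H
  atom 10: C, bond orders sum to 2 (valence 4) → 2 H
  atom 11: C, bond orders sum to 2 (valence 4) → 2 H
  atom 12: C, bond orders sum to 3 (valence 4) → 1 H
  atom 13: O, bond orders sum to 2 (valence 2) → 0 H
  atom 14: C, bond orders sum to 1 (valence 4) → 3 H
  atom 15: C, bond orders sum to 4 (valence 4) → 0 H
  atom 16: C, bond orders sum to 4 (valence 4) → 0 H
  atom 17: C, bond orders sum to 2 (valence 4) → 2 H
  atom 18: C, bond orders sum to 2 (valence 4) → 2 H
  atom 19: C, bond orders sum to 2 (valence 4) → 2 H
  atom 20: C, bond orders sum to 4 (valence 4) → 0 H
  atom 21: O, bond orders sum to 2 (valence 2) → 0 H
  atom 22: O, bond orders sum to 2 (valence 2) → 0 H
  atom 23: C, bond orders sum to 1 (valence 4) → 3 H
Total hydrogens: 30.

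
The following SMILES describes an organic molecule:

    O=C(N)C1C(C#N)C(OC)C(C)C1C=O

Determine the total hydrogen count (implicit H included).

Walk through each heavy atom and fill implicit hydrogens from standard valence (C 4, N 3, O 2, S 2, halogen 1):
  atom 1: O, bond orders sum to 2 (valence 2) → 0 H
  atom 2: C, bond orders sum to 4 (valence 4) → 0 H
  atom 3: N, bond orders sum to 1 (valence 3) → 2 H
  atom 4: C, bond orders sum to 3 (valence 4) → 1 H
  atom 5: C, bond orders sum to 3 (valence 4) → 1 H
  atom 6: C, bond orders sum to 4 (valence 4) → 0 H
  atom 7: N, bond orders sum to 3 (valence 3) → 0 H
  atom 8: C, bond orders sum to 3 (valence 4) → 1 H
  atom 9: O, bond orders sum to 2 (valence 2) → 0 H
  atom 10: C, bond orders sum to 1 (valence 4) → 3 H
  atom 11: C, bond orders sum to 3 (valence 4) → 1 H
  atom 12: C, bond orders sum to 1 (valence 4) → 3 H
  atom 13: C, bond orders sum to 3 (valence 4) → 1 H
  atom 14: C, bond orders sum to 3 (valence 4) → 1 H
  atom 15: O, bond orders sum to 2 (valence 2) → 0 H
Total hydrogens: 14.

14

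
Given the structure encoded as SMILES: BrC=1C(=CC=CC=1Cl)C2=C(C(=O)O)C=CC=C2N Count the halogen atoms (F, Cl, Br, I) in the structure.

2

Halogen atoms appear at heavy-atom positions 1, 8 (1×Br, 1×Cl).
Other groups present: 1 carboxylic acid, 1 primary amine.
Halogen count: 2.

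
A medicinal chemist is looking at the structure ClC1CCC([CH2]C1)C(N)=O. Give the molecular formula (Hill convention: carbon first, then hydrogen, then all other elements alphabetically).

Walk through each heavy atom and fill implicit hydrogens from standard valence (C 4, N 3, O 2, S 2, halogen 1):
  atom 1: Cl (halogen, monovalent) → 0 H
  atom 2: C, bond orders sum to 3 (valence 4) → 1 H
  atom 3: C, bond orders sum to 2 (valence 4) → 2 H
  atom 4: C, bond orders sum to 2 (valence 4) → 2 H
  atom 5: C, bond orders sum to 3 (valence 4) → 1 H
  atom 6: C with explicit H count 2
  atom 7: C, bond orders sum to 2 (valence 4) → 2 H
  atom 8: C, bond orders sum to 4 (valence 4) → 0 H
  atom 9: N, bond orders sum to 1 (valence 3) → 2 H
  atom 10: O, bond orders sum to 2 (valence 2) → 0 H
Totals → C:7, H:12, Cl:1, N:1, O:1.

C7H12ClNO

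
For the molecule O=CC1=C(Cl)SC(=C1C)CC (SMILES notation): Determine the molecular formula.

C8H9ClOS

Walk through each heavy atom and fill implicit hydrogens from standard valence (C 4, N 3, O 2, S 2, halogen 1):
  atom 1: O, bond orders sum to 2 (valence 2) → 0 H
  atom 2: C, bond orders sum to 3 (valence 4) → 1 H
  atom 3: C, bond orders sum to 4 (valence 4) → 0 H
  atom 4: C, bond orders sum to 4 (valence 4) → 0 H
  atom 5: Cl (halogen, monovalent) → 0 H
  atom 6: S, bond orders sum to 2 (valence 2) → 0 H
  atom 7: C, bond orders sum to 4 (valence 4) → 0 H
  atom 8: C, bond orders sum to 4 (valence 4) → 0 H
  atom 9: C, bond orders sum to 1 (valence 4) → 3 H
  atom 10: C, bond orders sum to 2 (valence 4) → 2 H
  atom 11: C, bond orders sum to 1 (valence 4) → 3 H
Totals → C:8, H:9, Cl:1, O:1, S:1.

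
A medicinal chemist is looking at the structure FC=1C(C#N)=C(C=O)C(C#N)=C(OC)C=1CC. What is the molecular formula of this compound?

Walk through each heavy atom and fill implicit hydrogens from standard valence (C 4, N 3, O 2, S 2, halogen 1):
  atom 1: F (halogen, monovalent) → 0 H
  atom 2: C, bond orders sum to 4 (valence 4) → 0 H
  atom 3: C, bond orders sum to 4 (valence 4) → 0 H
  atom 4: C, bond orders sum to 4 (valence 4) → 0 H
  atom 5: N, bond orders sum to 3 (valence 3) → 0 H
  atom 6: C, bond orders sum to 4 (valence 4) → 0 H
  atom 7: C, bond orders sum to 3 (valence 4) → 1 H
  atom 8: O, bond orders sum to 2 (valence 2) → 0 H
  atom 9: C, bond orders sum to 4 (valence 4) → 0 H
  atom 10: C, bond orders sum to 4 (valence 4) → 0 H
  atom 11: N, bond orders sum to 3 (valence 3) → 0 H
  atom 12: C, bond orders sum to 4 (valence 4) → 0 H
  atom 13: O, bond orders sum to 2 (valence 2) → 0 H
  atom 14: C, bond orders sum to 1 (valence 4) → 3 H
  atom 15: C, bond orders sum to 4 (valence 4) → 0 H
  atom 16: C, bond orders sum to 2 (valence 4) → 2 H
  atom 17: C, bond orders sum to 1 (valence 4) → 3 H
Totals → C:12, H:9, F:1, N:2, O:2.
In Hill order: C12H9FN2O2.

C12H9FN2O2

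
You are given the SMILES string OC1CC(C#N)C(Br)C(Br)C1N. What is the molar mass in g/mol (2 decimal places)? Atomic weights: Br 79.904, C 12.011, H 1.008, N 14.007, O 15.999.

First, the molecular formula is C7H10Br2N2O (counting implicit H from valence).
  Br: 2 × 79.904 = 159.808
  C: 7 × 12.011 = 84.077
  H: 10 × 1.008 = 10.080
  N: 2 × 14.007 = 28.014
  O: 1 × 15.999 = 15.999
Sum: 2×79.904 + 7×12.011 + 10×1.008 + 2×14.007 + 1×15.999 = 297.978 → 297.98 g/mol.

297.98 g/mol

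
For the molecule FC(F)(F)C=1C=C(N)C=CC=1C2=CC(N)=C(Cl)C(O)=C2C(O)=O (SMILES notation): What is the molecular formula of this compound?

C14H10ClF3N2O3

Walk through each heavy atom and fill implicit hydrogens from standard valence (C 4, N 3, O 2, S 2, halogen 1):
  atom 1: F (halogen, monovalent) → 0 H
  atom 2: C, bond orders sum to 4 (valence 4) → 0 H
  atom 3: F (halogen, monovalent) → 0 H
  atom 4: F (halogen, monovalent) → 0 H
  atom 5: C, bond orders sum to 4 (valence 4) → 0 H
  atom 6: C, bond orders sum to 3 (valence 4) → 1 H
  atom 7: C, bond orders sum to 4 (valence 4) → 0 H
  atom 8: N, bond orders sum to 1 (valence 3) → 2 H
  atom 9: C, bond orders sum to 3 (valence 4) → 1 H
  atom 10: C, bond orders sum to 3 (valence 4) → 1 H
  atom 11: C, bond orders sum to 4 (valence 4) → 0 H
  atom 12: C, bond orders sum to 4 (valence 4) → 0 H
  atom 13: C, bond orders sum to 3 (valence 4) → 1 H
  atom 14: C, bond orders sum to 4 (valence 4) → 0 H
  atom 15: N, bond orders sum to 1 (valence 3) → 2 H
  atom 16: C, bond orders sum to 4 (valence 4) → 0 H
  atom 17: Cl (halogen, monovalent) → 0 H
  atom 18: C, bond orders sum to 4 (valence 4) → 0 H
  atom 19: O, bond orders sum to 1 (valence 2) → 1 H
  atom 20: C, bond orders sum to 4 (valence 4) → 0 H
  atom 21: C, bond orders sum to 4 (valence 4) → 0 H
  atom 22: O, bond orders sum to 1 (valence 2) → 1 H
  atom 23: O, bond orders sum to 2 (valence 2) → 0 H
Totals → C:14, H:10, Cl:1, F:3, N:2, O:3.
In Hill order: C14H10ClF3N2O3.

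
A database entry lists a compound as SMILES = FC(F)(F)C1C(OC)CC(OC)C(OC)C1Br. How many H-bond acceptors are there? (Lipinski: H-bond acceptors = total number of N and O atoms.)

N atoms: 0; O atoms: 3.
Lipinski HBA = 0 + 3 = 3.

3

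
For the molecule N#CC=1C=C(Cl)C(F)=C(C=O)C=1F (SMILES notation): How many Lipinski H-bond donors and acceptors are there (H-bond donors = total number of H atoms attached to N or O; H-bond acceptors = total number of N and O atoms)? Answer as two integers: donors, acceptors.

0, 2

Donors: find every N or O and count the H atoms it carries.
  atom 1 (N): bond orders sum to 3 → 0 H
  atom 11 (O): bond orders sum to 2 → 0 H
Lipinski HBD = 0.
Acceptors: N atoms = 1, O atoms = 1 → HBA = 2.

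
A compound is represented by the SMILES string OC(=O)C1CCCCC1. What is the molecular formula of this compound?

Walk through each heavy atom and fill implicit hydrogens from standard valence (C 4, N 3, O 2, S 2, halogen 1):
  atom 1: O, bond orders sum to 1 (valence 2) → 1 H
  atom 2: C, bond orders sum to 4 (valence 4) → 0 H
  atom 3: O, bond orders sum to 2 (valence 2) → 0 H
  atom 4: C, bond orders sum to 3 (valence 4) → 1 H
  atom 5: C, bond orders sum to 2 (valence 4) → 2 H
  atom 6: C, bond orders sum to 2 (valence 4) → 2 H
  atom 7: C, bond orders sum to 2 (valence 4) → 2 H
  atom 8: C, bond orders sum to 2 (valence 4) → 2 H
  atom 9: C, bond orders sum to 2 (valence 4) → 2 H
Totals → C:7, H:12, O:2.

C7H12O2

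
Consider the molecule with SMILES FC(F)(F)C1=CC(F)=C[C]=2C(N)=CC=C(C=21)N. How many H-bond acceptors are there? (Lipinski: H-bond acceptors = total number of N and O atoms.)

N atoms: 2; O atoms: 0.
Lipinski HBA = 2 + 0 = 2.

2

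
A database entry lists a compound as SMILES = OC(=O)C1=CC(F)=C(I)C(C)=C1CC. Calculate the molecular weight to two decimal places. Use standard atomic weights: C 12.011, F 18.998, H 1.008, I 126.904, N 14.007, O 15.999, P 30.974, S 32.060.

308.09 g/mol

First, the molecular formula is C10H10FIO2 (counting implicit H from valence).
  C: 10 × 12.011 = 120.110
  F: 1 × 18.998 = 18.998
  H: 10 × 1.008 = 10.080
  I: 1 × 126.904 = 126.904
  O: 2 × 15.999 = 31.998
Sum: 10×12.011 + 1×18.998 + 10×1.008 + 1×126.904 + 2×15.999 = 308.090 → 308.09 g/mol.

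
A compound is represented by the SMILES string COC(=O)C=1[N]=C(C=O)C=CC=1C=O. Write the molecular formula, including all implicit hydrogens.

C9H7NO4

Walk through each heavy atom and fill implicit hydrogens from standard valence (C 4, N 3, O 2, S 2, halogen 1):
  atom 1: C, bond orders sum to 1 (valence 4) → 3 H
  atom 2: O, bond orders sum to 2 (valence 2) → 0 H
  atom 3: C, bond orders sum to 4 (valence 4) → 0 H
  atom 4: O, bond orders sum to 2 (valence 2) → 0 H
  atom 5: C, bond orders sum to 4 (valence 4) → 0 H
  atom 6: N with explicit H count 0
  atom 7: C, bond orders sum to 4 (valence 4) → 0 H
  atom 8: C, bond orders sum to 3 (valence 4) → 1 H
  atom 9: O, bond orders sum to 2 (valence 2) → 0 H
  atom 10: C, bond orders sum to 3 (valence 4) → 1 H
  atom 11: C, bond orders sum to 3 (valence 4) → 1 H
  atom 12: C, bond orders sum to 4 (valence 4) → 0 H
  atom 13: C, bond orders sum to 3 (valence 4) → 1 H
  atom 14: O, bond orders sum to 2 (valence 2) → 0 H
Totals → C:9, H:7, N:1, O:4.
In Hill order: C9H7NO4.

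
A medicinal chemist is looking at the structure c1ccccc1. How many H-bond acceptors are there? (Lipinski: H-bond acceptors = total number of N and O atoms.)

N atoms: 0; O atoms: 0.
Lipinski HBA = 0 + 0 = 0.

0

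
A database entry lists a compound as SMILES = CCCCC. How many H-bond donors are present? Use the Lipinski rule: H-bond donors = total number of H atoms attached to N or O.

0

Donors: find every N or O and count the H atoms it carries.
  (no N or O atoms present)
Lipinski HBD = 0.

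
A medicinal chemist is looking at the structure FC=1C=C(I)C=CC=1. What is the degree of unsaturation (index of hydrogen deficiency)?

4

Degree of unsaturation = (number of rings) + (number of π bonds).
Ring closures in the SMILES: 1.
π bonds: 3 double bonds (each 1 DoU) → 3 DoU from unsaturation.
Total DoU = 1 + 3 = 4.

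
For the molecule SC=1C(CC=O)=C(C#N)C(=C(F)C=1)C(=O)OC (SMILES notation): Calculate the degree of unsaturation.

Molecular formula: C11H8FNO3S.
DoU = (2C + 2 + N − H − X) / 2, where X is the halogen count and O/S are ignored.
    = (2·11 + 2 + 1 − 8 − 1) / 2 = 16 / 2 = 8.

8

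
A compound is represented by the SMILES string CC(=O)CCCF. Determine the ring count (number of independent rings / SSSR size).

0

In SMILES, each pair of matching ring-closure digits denotes one ring-closing bond; the number of such bonds equals the number of independent rings.
Ring-closure bonds here: 0.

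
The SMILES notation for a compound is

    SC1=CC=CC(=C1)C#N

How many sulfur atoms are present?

1

Scan the SMILES for S atoms (remember two-letter symbols like Cl and Br are single atoms).
Sulfur count: 1.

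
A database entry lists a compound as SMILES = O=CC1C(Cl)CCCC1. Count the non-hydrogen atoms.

Every atom symbol written in the SMILES (organic subset) is one heavy atom; implicit H are not written.
Heavy atoms by element → C:7, Cl:1, O:1.
Total: 9.

9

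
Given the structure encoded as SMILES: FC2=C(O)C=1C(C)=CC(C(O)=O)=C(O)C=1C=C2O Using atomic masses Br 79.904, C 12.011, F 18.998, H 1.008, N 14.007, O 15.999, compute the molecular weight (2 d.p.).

First, the molecular formula is C12H9FO5 (counting implicit H from valence).
  C: 12 × 12.011 = 144.132
  F: 1 × 18.998 = 18.998
  H: 9 × 1.008 = 9.072
  O: 5 × 15.999 = 79.995
Sum: 12×12.011 + 1×18.998 + 9×1.008 + 5×15.999 = 252.197 → 252.20 g/mol.

252.20 g/mol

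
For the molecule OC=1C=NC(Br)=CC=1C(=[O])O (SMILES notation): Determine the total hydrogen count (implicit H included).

Walk through each heavy atom and fill implicit hydrogens from standard valence (C 4, N 3, O 2, S 2, halogen 1):
  atom 1: O, bond orders sum to 1 (valence 2) → 1 H
  atom 2: C, bond orders sum to 4 (valence 4) → 0 H
  atom 3: C, bond orders sum to 3 (valence 4) → 1 H
  atom 4: N, bond orders sum to 3 (valence 3) → 0 H
  atom 5: C, bond orders sum to 4 (valence 4) → 0 H
  atom 6: Br (halogen, monovalent) → 0 H
  atom 7: C, bond orders sum to 3 (valence 4) → 1 H
  atom 8: C, bond orders sum to 4 (valence 4) → 0 H
  atom 9: C, bond orders sum to 4 (valence 4) → 0 H
  atom 10: O with explicit H count 0
  atom 11: O, bond orders sum to 1 (valence 2) → 1 H
Total hydrogens: 4.

4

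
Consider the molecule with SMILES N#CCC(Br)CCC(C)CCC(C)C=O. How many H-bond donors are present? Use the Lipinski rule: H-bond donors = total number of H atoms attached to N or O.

0

Donors: find every N or O and count the H atoms it carries.
  atom 1 (N): bond orders sum to 3 → 0 H
  atom 15 (O): bond orders sum to 2 → 0 H
Lipinski HBD = 0.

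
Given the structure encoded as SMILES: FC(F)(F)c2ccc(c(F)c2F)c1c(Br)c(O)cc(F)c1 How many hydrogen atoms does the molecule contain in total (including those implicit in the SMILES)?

Walk through each heavy atom and fill implicit hydrogens from standard valence (C 4, N 3, O 2, S 2, halogen 1); for lowercase aromatic atoms, an aromatic c carries 1 H when it has two neighbours and 0 H with three, and aromatic n carries 0 H:
  atom 1: F (halogen, monovalent) → 0 H
  atom 2: C, bond orders sum to 4 (valence 4) → 0 H
  atom 3: F (halogen, monovalent) → 0 H
  atom 4: F (halogen, monovalent) → 0 H
  atom 5: aromatic c, 3 neighbours → 0 H
  atom 6: aromatic c, 2 neighbours → 1 H
  atom 7: aromatic c, 2 neighbours → 1 H
  atom 8: aromatic c, 3 neighbours → 0 H
  atom 9: aromatic c, 3 neighbours → 0 H
  atom 10: F (halogen, monovalent) → 0 H
  atom 11: aromatic c, 3 neighbours → 0 H
  atom 12: F (halogen, monovalent) → 0 H
  atom 13: aromatic c, 3 neighbours → 0 H
  atom 14: aromatic c, 3 neighbours → 0 H
  atom 15: Br (halogen, monovalent) → 0 H
  atom 16: aromatic c, 3 neighbours → 0 H
  atom 17: O, bond orders sum to 1 (valence 2) → 1 H
  atom 18: aromatic c, 2 neighbours → 1 H
  atom 19: aromatic c, 3 neighbours → 0 H
  atom 20: F (halogen, monovalent) → 0 H
  atom 21: aromatic c, 2 neighbours → 1 H
Total hydrogens: 5.

5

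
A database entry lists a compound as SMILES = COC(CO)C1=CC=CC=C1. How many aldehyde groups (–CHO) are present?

0

Scan the SMILES for the aldehyde motif — none present.
Groups that are present: 1 ether, 1 hydroxyl.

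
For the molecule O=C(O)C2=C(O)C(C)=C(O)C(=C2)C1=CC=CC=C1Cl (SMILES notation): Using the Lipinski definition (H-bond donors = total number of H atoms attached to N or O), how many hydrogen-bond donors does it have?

Donors: find every N or O and count the H atoms it carries.
  atom 1 (O): bond orders sum to 2 → 0 H
  atom 3 (O): bond orders sum to 1 → 1 H
  atom 6 (O): bond orders sum to 1 → 1 H
  atom 10 (O): bond orders sum to 1 → 1 H
Lipinski HBD = 3.

3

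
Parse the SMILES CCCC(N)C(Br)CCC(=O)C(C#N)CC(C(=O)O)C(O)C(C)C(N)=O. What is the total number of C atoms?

17

Count every carbon token in the SMILES (each C, including those in ring-closure positions and inside branches).
Carbon count: 17.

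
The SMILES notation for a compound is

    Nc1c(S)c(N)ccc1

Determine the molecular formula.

C6H8N2S

Walk through each heavy atom and fill implicit hydrogens from standard valence (C 4, N 3, O 2, S 2, halogen 1); for lowercase aromatic atoms, an aromatic c carries 1 H when it has two neighbours and 0 H with three, and aromatic n carries 0 H:
  atom 1: N, bond orders sum to 1 (valence 3) → 2 H
  atom 2: aromatic c, 3 neighbours → 0 H
  atom 3: aromatic c, 3 neighbours → 0 H
  atom 4: S, bond orders sum to 1 (valence 2) → 1 H
  atom 5: aromatic c, 3 neighbours → 0 H
  atom 6: N, bond orders sum to 1 (valence 3) → 2 H
  atom 7: aromatic c, 2 neighbours → 1 H
  atom 8: aromatic c, 2 neighbours → 1 H
  atom 9: aromatic c, 2 neighbours → 1 H
Totals → C:6, H:8, N:2, S:1.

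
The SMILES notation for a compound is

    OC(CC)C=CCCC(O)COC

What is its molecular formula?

C10H20O3

Walk through each heavy atom and fill implicit hydrogens from standard valence (C 4, N 3, O 2, S 2, halogen 1):
  atom 1: O, bond orders sum to 1 (valence 2) → 1 H
  atom 2: C, bond orders sum to 3 (valence 4) → 1 H
  atom 3: C, bond orders sum to 2 (valence 4) → 2 H
  atom 4: C, bond orders sum to 1 (valence 4) → 3 H
  atom 5: C, bond orders sum to 3 (valence 4) → 1 H
  atom 6: C, bond orders sum to 3 (valence 4) → 1 H
  atom 7: C, bond orders sum to 2 (valence 4) → 2 H
  atom 8: C, bond orders sum to 2 (valence 4) → 2 H
  atom 9: C, bond orders sum to 3 (valence 4) → 1 H
  atom 10: O, bond orders sum to 1 (valence 2) → 1 H
  atom 11: C, bond orders sum to 2 (valence 4) → 2 H
  atom 12: O, bond orders sum to 2 (valence 2) → 0 H
  atom 13: C, bond orders sum to 1 (valence 4) → 3 H
Totals → C:10, H:20, O:3.
In Hill order: C10H20O3.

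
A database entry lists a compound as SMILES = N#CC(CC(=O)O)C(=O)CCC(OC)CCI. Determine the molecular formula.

Walk through each heavy atom and fill implicit hydrogens from standard valence (C 4, N 3, O 2, S 2, halogen 1):
  atom 1: N, bond orders sum to 3 (valence 3) → 0 H
  atom 2: C, bond orders sum to 4 (valence 4) → 0 H
  atom 3: C, bond orders sum to 3 (valence 4) → 1 H
  atom 4: C, bond orders sum to 2 (valence 4) → 2 H
  atom 5: C, bond orders sum to 4 (valence 4) → 0 H
  atom 6: O, bond orders sum to 2 (valence 2) → 0 H
  atom 7: O, bond orders sum to 1 (valence 2) → 1 H
  atom 8: C, bond orders sum to 4 (valence 4) → 0 H
  atom 9: O, bond orders sum to 2 (valence 2) → 0 H
  atom 10: C, bond orders sum to 2 (valence 4) → 2 H
  atom 11: C, bond orders sum to 2 (valence 4) → 2 H
  atom 12: C, bond orders sum to 3 (valence 4) → 1 H
  atom 13: O, bond orders sum to 2 (valence 2) → 0 H
  atom 14: C, bond orders sum to 1 (valence 4) → 3 H
  atom 15: C, bond orders sum to 2 (valence 4) → 2 H
  atom 16: C, bond orders sum to 2 (valence 4) → 2 H
  atom 17: I (halogen, monovalent) → 0 H
Totals → C:11, H:16, I:1, N:1, O:4.

C11H16INO4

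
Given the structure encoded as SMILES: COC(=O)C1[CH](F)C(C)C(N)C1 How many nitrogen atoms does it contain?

1

Scan the SMILES for N atoms (remember two-letter symbols like Cl and Br are single atoms).
Nitrogen count: 1.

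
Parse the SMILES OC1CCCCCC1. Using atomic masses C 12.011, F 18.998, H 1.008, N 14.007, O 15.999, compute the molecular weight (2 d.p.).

114.19 g/mol

First, the molecular formula is C7H14O (counting implicit H from valence).
  C: 7 × 12.011 = 84.077
  H: 14 × 1.008 = 14.112
  O: 1 × 15.999 = 15.999
Sum: 7×12.011 + 14×1.008 + 1×15.999 = 114.188 → 114.19 g/mol.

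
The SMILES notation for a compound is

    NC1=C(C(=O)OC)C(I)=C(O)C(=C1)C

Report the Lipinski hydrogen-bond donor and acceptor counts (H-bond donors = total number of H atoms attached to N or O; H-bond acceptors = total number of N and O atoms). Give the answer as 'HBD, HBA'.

3, 4

Donors: find every N or O and count the H atoms it carries.
  atom 1 (N): bond orders sum to 1 → 2 H
  atom 5 (O): bond orders sum to 2 → 0 H
  atom 6 (O): bond orders sum to 2 → 0 H
  atom 11 (O): bond orders sum to 1 → 1 H
Lipinski HBD = 3.
Acceptors: N atoms = 1, O atoms = 3 → HBA = 4.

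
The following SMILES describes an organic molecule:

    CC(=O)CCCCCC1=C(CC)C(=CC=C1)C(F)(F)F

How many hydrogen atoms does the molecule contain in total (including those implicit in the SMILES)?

Walk through each heavy atom and fill implicit hydrogens from standard valence (C 4, N 3, O 2, S 2, halogen 1):
  atom 1: C, bond orders sum to 1 (valence 4) → 3 H
  atom 2: C, bond orders sum to 4 (valence 4) → 0 H
  atom 3: O, bond orders sum to 2 (valence 2) → 0 H
  atom 4: C, bond orders sum to 2 (valence 4) → 2 H
  atom 5: C, bond orders sum to 2 (valence 4) → 2 H
  atom 6: C, bond orders sum to 2 (valence 4) → 2 H
  atom 7: C, bond orders sum to 2 (valence 4) → 2 H
  atom 8: C, bond orders sum to 2 (valence 4) → 2 H
  atom 9: C, bond orders sum to 4 (valence 4) → 0 H
  atom 10: C, bond orders sum to 4 (valence 4) → 0 H
  atom 11: C, bond orders sum to 2 (valence 4) → 2 H
  atom 12: C, bond orders sum to 1 (valence 4) → 3 H
  atom 13: C, bond orders sum to 4 (valence 4) → 0 H
  atom 14: C, bond orders sum to 3 (valence 4) → 1 H
  atom 15: C, bond orders sum to 3 (valence 4) → 1 H
  atom 16: C, bond orders sum to 3 (valence 4) → 1 H
  atom 17: C, bond orders sum to 4 (valence 4) → 0 H
  atom 18: F (halogen, monovalent) → 0 H
  atom 19: F (halogen, monovalent) → 0 H
  atom 20: F (halogen, monovalent) → 0 H
Total hydrogens: 21.

21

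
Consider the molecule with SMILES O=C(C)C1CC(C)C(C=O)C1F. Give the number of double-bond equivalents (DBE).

Degree of unsaturation = (number of rings) + (number of π bonds).
Ring closures in the SMILES: 1.
π bonds: 2 double bonds (each 1 DoU) → 2 DoU from unsaturation.
Total DoU = 1 + 2 = 3.

3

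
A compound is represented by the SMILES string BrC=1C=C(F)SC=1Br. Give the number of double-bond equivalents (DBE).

Degree of unsaturation = (number of rings) + (number of π bonds).
Ring closures in the SMILES: 1.
π bonds: 2 double bonds (each 1 DoU) → 2 DoU from unsaturation.
Total DoU = 1 + 2 = 3.

3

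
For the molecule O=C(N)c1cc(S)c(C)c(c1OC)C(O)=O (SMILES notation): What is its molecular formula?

C10H11NO4S

Walk through each heavy atom and fill implicit hydrogens from standard valence (C 4, N 3, O 2, S 2, halogen 1); for lowercase aromatic atoms, an aromatic c carries 1 H when it has two neighbours and 0 H with three, and aromatic n carries 0 H:
  atom 1: O, bond orders sum to 2 (valence 2) → 0 H
  atom 2: C, bond orders sum to 4 (valence 4) → 0 H
  atom 3: N, bond orders sum to 1 (valence 3) → 2 H
  atom 4: aromatic c, 3 neighbours → 0 H
  atom 5: aromatic c, 2 neighbours → 1 H
  atom 6: aromatic c, 3 neighbours → 0 H
  atom 7: S, bond orders sum to 1 (valence 2) → 1 H
  atom 8: aromatic c, 3 neighbours → 0 H
  atom 9: C, bond orders sum to 1 (valence 4) → 3 H
  atom 10: aromatic c, 3 neighbours → 0 H
  atom 11: aromatic c, 3 neighbours → 0 H
  atom 12: O, bond orders sum to 2 (valence 2) → 0 H
  atom 13: C, bond orders sum to 1 (valence 4) → 3 H
  atom 14: C, bond orders sum to 4 (valence 4) → 0 H
  atom 15: O, bond orders sum to 1 (valence 2) → 1 H
  atom 16: O, bond orders sum to 2 (valence 2) → 0 H
Totals → C:10, H:11, N:1, O:4, S:1.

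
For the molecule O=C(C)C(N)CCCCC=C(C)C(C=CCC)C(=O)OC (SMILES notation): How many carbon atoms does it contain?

17

Count every carbon token in the SMILES (each C, including those in ring-closure positions and inside branches).
Carbon count: 17.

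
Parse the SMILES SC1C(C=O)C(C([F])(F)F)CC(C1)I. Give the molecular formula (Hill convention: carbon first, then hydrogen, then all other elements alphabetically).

Walk through each heavy atom and fill implicit hydrogens from standard valence (C 4, N 3, O 2, S 2, halogen 1):
  atom 1: S, bond orders sum to 1 (valence 2) → 1 H
  atom 2: C, bond orders sum to 3 (valence 4) → 1 H
  atom 3: C, bond orders sum to 3 (valence 4) → 1 H
  atom 4: C, bond orders sum to 3 (valence 4) → 1 H
  atom 5: O, bond orders sum to 2 (valence 2) → 0 H
  atom 6: C, bond orders sum to 3 (valence 4) → 1 H
  atom 7: C, bond orders sum to 4 (valence 4) → 0 H
  atom 8: F with explicit H count 0
  atom 9: F (halogen, monovalent) → 0 H
  atom 10: F (halogen, monovalent) → 0 H
  atom 11: C, bond orders sum to 2 (valence 4) → 2 H
  atom 12: C, bond orders sum to 3 (valence 4) → 1 H
  atom 13: C, bond orders sum to 2 (valence 4) → 2 H
  atom 14: I (halogen, monovalent) → 0 H
Totals → C:8, H:10, F:3, I:1, O:1, S:1.
In Hill order: C8H10F3IOS.

C8H10F3IOS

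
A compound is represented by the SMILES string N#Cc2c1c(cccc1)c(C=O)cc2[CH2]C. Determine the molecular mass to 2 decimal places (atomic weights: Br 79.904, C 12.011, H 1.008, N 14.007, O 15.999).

209.25 g/mol

First, the molecular formula is C14H11NO (counting implicit H from valence).
  C: 14 × 12.011 = 168.154
  H: 11 × 1.008 = 11.088
  N: 1 × 14.007 = 14.007
  O: 1 × 15.999 = 15.999
Sum: 14×12.011 + 11×1.008 + 1×14.007 + 1×15.999 = 209.248 → 209.25 g/mol.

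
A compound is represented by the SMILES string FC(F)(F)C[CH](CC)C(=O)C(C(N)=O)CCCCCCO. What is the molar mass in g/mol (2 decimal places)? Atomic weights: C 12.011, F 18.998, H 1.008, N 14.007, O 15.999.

First, the molecular formula is C14H24F3NO3 (counting implicit H from valence).
  C: 14 × 12.011 = 168.154
  F: 3 × 18.998 = 56.994
  H: 24 × 1.008 = 24.192
  N: 1 × 14.007 = 14.007
  O: 3 × 15.999 = 47.997
Sum: 14×12.011 + 3×18.998 + 24×1.008 + 1×14.007 + 3×15.999 = 311.344 → 311.34 g/mol.

311.34 g/mol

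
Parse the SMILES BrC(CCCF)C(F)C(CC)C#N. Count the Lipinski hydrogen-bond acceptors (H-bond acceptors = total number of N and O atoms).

1

N atoms: 1; O atoms: 0.
Lipinski HBA = 1 + 0 = 1.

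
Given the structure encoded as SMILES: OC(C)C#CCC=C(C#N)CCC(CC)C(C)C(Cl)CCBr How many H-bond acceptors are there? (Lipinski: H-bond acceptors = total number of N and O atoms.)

2

N atoms: 1; O atoms: 1.
Lipinski HBA = 1 + 1 = 2.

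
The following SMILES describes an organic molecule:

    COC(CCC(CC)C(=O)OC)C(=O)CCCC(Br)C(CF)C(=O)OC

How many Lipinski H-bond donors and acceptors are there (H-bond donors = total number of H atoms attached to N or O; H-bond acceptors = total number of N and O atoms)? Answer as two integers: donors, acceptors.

Donors: find every N or O and count the H atoms it carries.
  atom 2 (O): bond orders sum to 2 → 0 H
  atom 10 (O): bond orders sum to 2 → 0 H
  atom 11 (O): bond orders sum to 2 → 0 H
  atom 14 (O): bond orders sum to 2 → 0 H
  atom 24 (O): bond orders sum to 2 → 0 H
  atom 25 (O): bond orders sum to 2 → 0 H
Lipinski HBD = 0.
Acceptors: N atoms = 0, O atoms = 6 → HBA = 6.

0, 6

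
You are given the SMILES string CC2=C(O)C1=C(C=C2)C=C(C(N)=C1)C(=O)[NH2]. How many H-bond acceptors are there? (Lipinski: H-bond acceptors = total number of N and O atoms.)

N atoms: 2; O atoms: 2.
Lipinski HBA = 2 + 2 = 4.

4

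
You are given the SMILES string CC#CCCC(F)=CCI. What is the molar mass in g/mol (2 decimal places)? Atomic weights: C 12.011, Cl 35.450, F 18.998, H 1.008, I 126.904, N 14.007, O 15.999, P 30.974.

252.07 g/mol

First, the molecular formula is C8H10FI (counting implicit H from valence).
  C: 8 × 12.011 = 96.088
  F: 1 × 18.998 = 18.998
  H: 10 × 1.008 = 10.080
  I: 1 × 126.904 = 126.904
Sum: 8×12.011 + 1×18.998 + 10×1.008 + 1×126.904 = 252.070 → 252.07 g/mol.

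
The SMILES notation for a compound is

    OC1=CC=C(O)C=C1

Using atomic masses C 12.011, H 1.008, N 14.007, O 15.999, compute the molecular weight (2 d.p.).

110.11 g/mol

First, the molecular formula is C6H6O2 (counting implicit H from valence).
  C: 6 × 12.011 = 72.066
  H: 6 × 1.008 = 6.048
  O: 2 × 15.999 = 31.998
Sum: 6×12.011 + 6×1.008 + 2×15.999 = 110.112 → 110.11 g/mol.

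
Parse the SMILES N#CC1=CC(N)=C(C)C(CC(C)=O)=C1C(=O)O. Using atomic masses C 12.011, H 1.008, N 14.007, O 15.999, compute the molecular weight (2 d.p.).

First, the molecular formula is C12H12N2O3 (counting implicit H from valence).
  C: 12 × 12.011 = 144.132
  H: 12 × 1.008 = 12.096
  N: 2 × 14.007 = 28.014
  O: 3 × 15.999 = 47.997
Sum: 12×12.011 + 12×1.008 + 2×14.007 + 3×15.999 = 232.239 → 232.24 g/mol.

232.24 g/mol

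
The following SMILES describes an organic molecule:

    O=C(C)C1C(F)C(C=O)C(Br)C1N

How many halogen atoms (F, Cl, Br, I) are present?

2

Halogen atoms appear at heavy-atom positions 6, 11 (1×Br, 1×F).
Other groups present: 1 aldehyde, 1 ketone, 1 primary amine.
Halogen count: 2.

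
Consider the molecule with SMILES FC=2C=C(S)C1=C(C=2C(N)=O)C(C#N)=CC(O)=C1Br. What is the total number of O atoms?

Scan the SMILES for O atoms (remember two-letter symbols like Cl and Br are single atoms).
Oxygen count: 2.

2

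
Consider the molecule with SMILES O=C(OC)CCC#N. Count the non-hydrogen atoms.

8

Every atom symbol written in the SMILES (organic subset) is one heavy atom; implicit H are not written.
Heavy atoms by element → C:5, N:1, O:2.
Total: 8.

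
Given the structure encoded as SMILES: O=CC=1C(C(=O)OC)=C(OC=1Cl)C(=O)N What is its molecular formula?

Walk through each heavy atom and fill implicit hydrogens from standard valence (C 4, N 3, O 2, S 2, halogen 1):
  atom 1: O, bond orders sum to 2 (valence 2) → 0 H
  atom 2: C, bond orders sum to 3 (valence 4) → 1 H
  atom 3: C, bond orders sum to 4 (valence 4) → 0 H
  atom 4: C, bond orders sum to 4 (valence 4) → 0 H
  atom 5: C, bond orders sum to 4 (valence 4) → 0 H
  atom 6: O, bond orders sum to 2 (valence 2) → 0 H
  atom 7: O, bond orders sum to 2 (valence 2) → 0 H
  atom 8: C, bond orders sum to 1 (valence 4) → 3 H
  atom 9: C, bond orders sum to 4 (valence 4) → 0 H
  atom 10: O, bond orders sum to 2 (valence 2) → 0 H
  atom 11: C, bond orders sum to 4 (valence 4) → 0 H
  atom 12: Cl (halogen, monovalent) → 0 H
  atom 13: C, bond orders sum to 4 (valence 4) → 0 H
  atom 14: O, bond orders sum to 2 (valence 2) → 0 H
  atom 15: N, bond orders sum to 1 (valence 3) → 2 H
Totals → C:8, H:6, Cl:1, N:1, O:5.
In Hill order: C8H6ClNO5.

C8H6ClNO5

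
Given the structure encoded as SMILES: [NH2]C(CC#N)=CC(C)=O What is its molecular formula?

Walk through each heavy atom and fill implicit hydrogens from standard valence (C 4, N 3, O 2, S 2, halogen 1):
  atom 1: N with explicit H count 2
  atom 2: C, bond orders sum to 4 (valence 4) → 0 H
  atom 3: C, bond orders sum to 2 (valence 4) → 2 H
  atom 4: C, bond orders sum to 4 (valence 4) → 0 H
  atom 5: N, bond orders sum to 3 (valence 3) → 0 H
  atom 6: C, bond orders sum to 3 (valence 4) → 1 H
  atom 7: C, bond orders sum to 4 (valence 4) → 0 H
  atom 8: C, bond orders sum to 1 (valence 4) → 3 H
  atom 9: O, bond orders sum to 2 (valence 2) → 0 H
Totals → C:6, H:8, N:2, O:1.

C6H8N2O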